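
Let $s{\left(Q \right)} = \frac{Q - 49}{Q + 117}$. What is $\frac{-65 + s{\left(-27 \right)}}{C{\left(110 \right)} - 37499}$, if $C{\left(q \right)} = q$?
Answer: $\frac{2963}{1682505} \approx 0.0017611$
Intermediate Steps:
$s{\left(Q \right)} = \frac{-49 + Q}{117 + Q}$
$\frac{-65 + s{\left(-27 \right)}}{C{\left(110 \right)} - 37499} = \frac{-65 + \frac{-49 - 27}{117 - 27}}{110 - 37499} = \frac{-65 + \frac{1}{90} \left(-76\right)}{-37389} = \left(-65 + \frac{1}{90} \left(-76\right)\right) \left(- \frac{1}{37389}\right) = \left(-65 - \frac{38}{45}\right) \left(- \frac{1}{37389}\right) = \left(- \frac{2963}{45}\right) \left(- \frac{1}{37389}\right) = \frac{2963}{1682505}$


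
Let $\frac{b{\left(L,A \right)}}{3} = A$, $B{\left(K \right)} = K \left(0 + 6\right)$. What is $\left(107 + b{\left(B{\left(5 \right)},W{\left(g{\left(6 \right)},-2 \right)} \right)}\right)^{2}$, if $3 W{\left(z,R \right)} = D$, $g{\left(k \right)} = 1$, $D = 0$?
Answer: $11449$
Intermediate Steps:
$W{\left(z,R \right)} = 0$ ($W{\left(z,R \right)} = \frac{1}{3} \cdot 0 = 0$)
$B{\left(K \right)} = 6 K$ ($B{\left(K \right)} = K 6 = 6 K$)
$b{\left(L,A \right)} = 3 A$
$\left(107 + b{\left(B{\left(5 \right)},W{\left(g{\left(6 \right)},-2 \right)} \right)}\right)^{2} = \left(107 + 3 \cdot 0\right)^{2} = \left(107 + 0\right)^{2} = 107^{2} = 11449$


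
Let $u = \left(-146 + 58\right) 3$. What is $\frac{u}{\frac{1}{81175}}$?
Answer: $-21430200$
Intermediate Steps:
$u = -264$ ($u = \left(-88\right) 3 = -264$)
$\frac{u}{\frac{1}{81175}} = - \frac{264}{\frac{1}{81175}} = - 264 \frac{1}{\frac{1}{81175}} = \left(-264\right) 81175 = -21430200$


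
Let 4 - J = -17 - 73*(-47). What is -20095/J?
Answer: 4019/682 ≈ 5.8930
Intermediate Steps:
J = -3410 (J = 4 - (-17 - 73*(-47)) = 4 - (-17 + 3431) = 4 - 1*3414 = 4 - 3414 = -3410)
-20095/J = -20095/(-3410) = -20095*(-1/3410) = 4019/682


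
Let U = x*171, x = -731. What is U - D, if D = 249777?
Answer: -374778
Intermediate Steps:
U = -125001 (U = -731*171 = -125001)
U - D = -125001 - 1*249777 = -125001 - 249777 = -374778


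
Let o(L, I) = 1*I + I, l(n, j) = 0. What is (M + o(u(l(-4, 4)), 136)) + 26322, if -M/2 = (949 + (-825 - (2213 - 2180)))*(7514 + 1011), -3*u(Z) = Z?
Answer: -1524956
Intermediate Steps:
u(Z) = -Z/3
o(L, I) = 2*I (o(L, I) = I + I = 2*I)
M = -1551550 (M = -2*(949 + (-825 - (2213 - 2180)))*(7514 + 1011) = -2*(949 + (-825 - 1*33))*8525 = -2*(949 + (-825 - 33))*8525 = -2*(949 - 858)*8525 = -182*8525 = -2*775775 = -1551550)
(M + o(u(l(-4, 4)), 136)) + 26322 = (-1551550 + 2*136) + 26322 = (-1551550 + 272) + 26322 = -1551278 + 26322 = -1524956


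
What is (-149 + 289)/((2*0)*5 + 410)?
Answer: 14/41 ≈ 0.34146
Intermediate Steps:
(-149 + 289)/((2*0)*5 + 410) = 140/(0*5 + 410) = 140/(0 + 410) = 140/410 = 140*(1/410) = 14/41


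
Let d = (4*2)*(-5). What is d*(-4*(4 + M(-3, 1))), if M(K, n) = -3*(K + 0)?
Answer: 2080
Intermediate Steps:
M(K, n) = -3*K
d = -40 (d = 8*(-5) = -40)
d*(-4*(4 + M(-3, 1))) = -(-160)*(4 - 3*(-3)) = -(-160)*(4 + 9) = -(-160)*13 = -40*(-52) = 2080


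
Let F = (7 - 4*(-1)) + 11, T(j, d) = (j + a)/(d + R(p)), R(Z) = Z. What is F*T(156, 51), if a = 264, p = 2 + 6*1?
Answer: 9240/59 ≈ 156.61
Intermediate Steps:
p = 8 (p = 2 + 6 = 8)
T(j, d) = (264 + j)/(8 + d) (T(j, d) = (j + 264)/(d + 8) = (264 + j)/(8 + d))
F = 22 (F = (7 + 4) + 11 = 11 + 11 = 22)
F*T(156, 51) = 22*((264 + 156)/(8 + 51)) = 22*(420/59) = 9240/59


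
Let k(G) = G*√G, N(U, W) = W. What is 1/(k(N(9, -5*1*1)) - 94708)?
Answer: I/(-94708*I + 5*√5) ≈ -1.0559e-5 + 1.2465e-9*I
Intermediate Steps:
k(G) = G^(3/2)
1/(k(N(9, -5*1*1)) - 94708) = 1/((-5*1*1)^(3/2) - 94708) = 1/((-5*1)^(3/2) - 94708) = 1/((-5)^(3/2) - 94708) = 1/(-5*I*√5 - 94708) = 1/(-94708 - 5*I*√5)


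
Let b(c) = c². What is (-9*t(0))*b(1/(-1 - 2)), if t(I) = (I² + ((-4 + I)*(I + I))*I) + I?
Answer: 0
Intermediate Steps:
t(I) = I + I² + 2*I²*(-4 + I) (t(I) = (I² + ((-4 + I)*(2*I))*I) + I = (I² + (2*I*(-4 + I))*I) + I = (I² + 2*I²*(-4 + I)) + I = I + I² + 2*I²*(-4 + I))
(-9*t(0))*b(1/(-1 - 2)) = (-0*(1 - 7*0 + 2*0²))*(1/(-1 - 2))² = (-0*(1 + 0 + 2*0))*(1/(-3))² = (-0*(1 + 0 + 0))*(-⅓)² = -0*(⅑) = -9*0*(⅑) = 0*(⅑) = 0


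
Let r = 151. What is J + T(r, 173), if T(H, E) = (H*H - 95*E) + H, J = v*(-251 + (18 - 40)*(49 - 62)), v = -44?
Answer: 4977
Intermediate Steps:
J = -1540 (J = -44*(-251 + (18 - 40)*(49 - 62)) = -44*(-251 - 22*(-13)) = -44*(-251 + 286) = -44*35 = -1540)
T(H, E) = H + H² - 95*E (T(H, E) = (H² - 95*E) + H = H + H² - 95*E)
J + T(r, 173) = -1540 + (151 + 151² - 95*173) = -1540 + (151 + 22801 - 16435) = -1540 + 6517 = 4977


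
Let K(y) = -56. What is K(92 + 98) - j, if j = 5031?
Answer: -5087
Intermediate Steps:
K(92 + 98) - j = -56 - 1*5031 = -56 - 5031 = -5087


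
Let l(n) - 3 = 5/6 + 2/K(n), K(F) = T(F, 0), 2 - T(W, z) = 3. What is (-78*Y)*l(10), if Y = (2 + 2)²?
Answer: -2288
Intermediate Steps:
Y = 16 (Y = 4² = 16)
T(W, z) = -1 (T(W, z) = 2 - 1*3 = 2 - 3 = -1)
K(F) = -1
l(n) = 11/6 (l(n) = 3 + (5/6 + 2/(-1)) = 3 + (5*(⅙) + 2*(-1)) = 3 + (⅚ - 2) = 3 - 7/6 = 11/6)
(-78*Y)*l(10) = -78*16*(11/6) = -1248*11/6 = -2288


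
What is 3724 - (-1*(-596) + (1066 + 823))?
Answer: 1239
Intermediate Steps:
3724 - (-1*(-596) + (1066 + 823)) = 3724 - (596 + 1889) = 3724 - 1*2485 = 3724 - 2485 = 1239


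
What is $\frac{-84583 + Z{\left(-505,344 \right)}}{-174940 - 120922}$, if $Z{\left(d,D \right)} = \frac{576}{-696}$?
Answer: $\frac{2452931}{8579998} \approx 0.28589$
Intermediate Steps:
$Z{\left(d,D \right)} = - \frac{24}{29}$ ($Z{\left(d,D \right)} = 576 \left(- \frac{1}{696}\right) = - \frac{24}{29}$)
$\frac{-84583 + Z{\left(-505,344 \right)}}{-174940 - 120922} = \frac{-84583 - \frac{24}{29}}{-174940 - 120922} = - \frac{2452931}{29 \left(-295862\right)} = \left(- \frac{2452931}{29}\right) \left(- \frac{1}{295862}\right) = \frac{2452931}{8579998}$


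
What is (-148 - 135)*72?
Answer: -20376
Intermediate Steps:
(-148 - 135)*72 = -283*72 = -20376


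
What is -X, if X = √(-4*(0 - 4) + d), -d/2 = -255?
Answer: -√526 ≈ -22.935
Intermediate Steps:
d = 510 (d = -2*(-255) = 510)
X = √526 (X = √(-4*(0 - 4) + 510) = √(-4*(-4) + 510) = √(16 + 510) = √526 ≈ 22.935)
-X = -√526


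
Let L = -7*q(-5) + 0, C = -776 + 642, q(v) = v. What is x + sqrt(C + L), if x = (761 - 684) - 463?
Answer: -386 + 3*I*sqrt(11) ≈ -386.0 + 9.9499*I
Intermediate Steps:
x = -386 (x = 77 - 463 = -386)
C = -134
L = 35 (L = -7*(-5) + 0 = 35 + 0 = 35)
x + sqrt(C + L) = -386 + sqrt(-134 + 35) = -386 + sqrt(-99) = -386 + 3*I*sqrt(11)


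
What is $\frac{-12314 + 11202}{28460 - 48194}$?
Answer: $\frac{556}{9867} \approx 0.056349$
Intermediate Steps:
$\frac{-12314 + 11202}{28460 - 48194} = - \frac{1112}{-19734} = \left(-1112\right) \left(- \frac{1}{19734}\right) = \frac{556}{9867}$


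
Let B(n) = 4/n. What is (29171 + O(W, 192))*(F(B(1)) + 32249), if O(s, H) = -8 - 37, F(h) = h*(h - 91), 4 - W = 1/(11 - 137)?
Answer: 929148526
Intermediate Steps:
W = 505/126 (W = 4 - 1/(11 - 137) = 4 - 1/(-126) = 4 - 1*(-1/126) = 4 + 1/126 = 505/126 ≈ 4.0079)
F(h) = h*(-91 + h)
O(s, H) = -45
(29171 + O(W, 192))*(F(B(1)) + 32249) = (29171 - 45)*((4/1)*(-91 + 4/1) + 32249) = 29126*((4*1)*(-91 + 4*1) + 32249) = 29126*(4*(-91 + 4) + 32249) = 29126*(4*(-87) + 32249) = 29126*(-348 + 32249) = 29126*31901 = 929148526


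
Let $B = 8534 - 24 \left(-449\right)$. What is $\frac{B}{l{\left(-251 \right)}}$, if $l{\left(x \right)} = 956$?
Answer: $\frac{9655}{478} \approx 20.199$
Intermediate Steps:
$B = 19310$ ($B = 8534 - -10776 = 8534 + 10776 = 19310$)
$\frac{B}{l{\left(-251 \right)}} = \frac{19310}{956} = 19310 \cdot \frac{1}{956} = \frac{9655}{478}$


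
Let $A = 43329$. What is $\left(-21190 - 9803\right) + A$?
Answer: $12336$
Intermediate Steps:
$\left(-21190 - 9803\right) + A = \left(-21190 - 9803\right) + 43329 = -30993 + 43329 = 12336$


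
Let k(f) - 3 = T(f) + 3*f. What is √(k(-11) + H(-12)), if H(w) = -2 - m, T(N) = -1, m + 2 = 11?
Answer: I*√42 ≈ 6.4807*I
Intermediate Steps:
m = 9 (m = -2 + 11 = 9)
k(f) = 2 + 3*f (k(f) = 3 + (-1 + 3*f) = 2 + 3*f)
H(w) = -11 (H(w) = -2 - 1*9 = -2 - 9 = -11)
√(k(-11) + H(-12)) = √((2 + 3*(-11)) - 11) = √((2 - 33) - 11) = √(-31 - 11) = √(-42) = I*√42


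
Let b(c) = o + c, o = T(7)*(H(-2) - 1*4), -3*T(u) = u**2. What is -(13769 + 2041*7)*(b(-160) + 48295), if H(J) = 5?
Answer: -1350017312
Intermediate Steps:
T(u) = -u**2/3
o = -49/3 (o = (-1/3*7**2)*(5 - 1*4) = (-1/3*49)*(5 - 4) = -49/3*1 = -49/3 ≈ -16.333)
b(c) = -49/3 + c
-(13769 + 2041*7)*(b(-160) + 48295) = -(13769 + 2041*7)*((-49/3 - 160) + 48295) = -(13769 + 14287)*(-529/3 + 48295) = -28056*144356/3 = -1*1350017312 = -1350017312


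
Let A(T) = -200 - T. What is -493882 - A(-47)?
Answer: -493729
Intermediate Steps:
-493882 - A(-47) = -493882 - (-200 - 1*(-47)) = -493882 - (-200 + 47) = -493882 - 1*(-153) = -493882 + 153 = -493729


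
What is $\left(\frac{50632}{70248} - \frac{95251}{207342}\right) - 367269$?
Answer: $- \frac{222891737274317}{606890034} \approx -3.6727 \cdot 10^{5}$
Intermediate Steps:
$\left(\frac{50632}{70248} - \frac{95251}{207342}\right) - 367269 = \left(50632 \cdot \frac{1}{70248} - \frac{95251}{207342}\right) - 367269 = \left(\frac{6329}{8781} - \frac{95251}{207342}\right) - 367269 = \frac{158622829}{606890034} - 367269 = - \frac{222891737274317}{606890034}$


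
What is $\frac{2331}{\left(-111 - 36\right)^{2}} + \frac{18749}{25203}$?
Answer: $\frac{7363418}{8644629} \approx 0.85179$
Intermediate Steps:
$\frac{2331}{\left(-111 - 36\right)^{2}} + \frac{18749}{25203} = \frac{2331}{\left(-147\right)^{2}} + 18749 \cdot \frac{1}{25203} = \frac{2331}{21609} + \frac{18749}{25203} = 2331 \cdot \frac{1}{21609} + \frac{18749}{25203} = \frac{37}{343} + \frac{18749}{25203} = \frac{7363418}{8644629}$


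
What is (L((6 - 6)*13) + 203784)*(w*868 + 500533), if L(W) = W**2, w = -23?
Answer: 97932273096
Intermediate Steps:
(L((6 - 6)*13) + 203784)*(w*868 + 500533) = (((6 - 6)*13)**2 + 203784)*(-23*868 + 500533) = ((0*13)**2 + 203784)*(-19964 + 500533) = (0**2 + 203784)*480569 = (0 + 203784)*480569 = 203784*480569 = 97932273096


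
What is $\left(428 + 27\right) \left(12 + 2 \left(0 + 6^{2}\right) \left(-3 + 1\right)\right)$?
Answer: $-60060$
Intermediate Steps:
$\left(428 + 27\right) \left(12 + 2 \left(0 + 6^{2}\right) \left(-3 + 1\right)\right) = 455 \left(12 + 2 \left(0 + 36\right) \left(-2\right)\right) = 455 \left(12 + 2 \cdot 36 \left(-2\right)\right) = 455 \left(12 + 2 \left(-72\right)\right) = 455 \left(12 - 144\right) = 455 \left(-132\right) = -60060$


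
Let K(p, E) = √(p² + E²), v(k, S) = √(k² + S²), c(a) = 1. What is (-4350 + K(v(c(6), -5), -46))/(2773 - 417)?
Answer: -2175/1178 + 3*√238/2356 ≈ -1.8267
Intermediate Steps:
v(k, S) = √(S² + k²)
K(p, E) = √(E² + p²)
(-4350 + K(v(c(6), -5), -46))/(2773 - 417) = (-4350 + √((-46)² + (√((-5)² + 1²))²))/(2773 - 417) = (-4350 + √(2116 + (√(25 + 1))²))/2356 = (-4350 + √(2116 + (√26)²))*(1/2356) = (-4350 + √(2116 + 26))*(1/2356) = (-4350 + √2142)*(1/2356) = (-4350 + 3*√238)*(1/2356) = -2175/1178 + 3*√238/2356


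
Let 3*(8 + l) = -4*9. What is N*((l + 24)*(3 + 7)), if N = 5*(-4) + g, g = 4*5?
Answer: 0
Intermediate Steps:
g = 20
l = -20 (l = -8 + (-4*9)/3 = -8 + (-1*36)/3 = -8 + (⅓)*(-36) = -8 - 12 = -20)
N = 0 (N = 5*(-4) + 20 = -20 + 20 = 0)
N*((l + 24)*(3 + 7)) = 0*((-20 + 24)*(3 + 7)) = 0*(4*10) = 0*40 = 0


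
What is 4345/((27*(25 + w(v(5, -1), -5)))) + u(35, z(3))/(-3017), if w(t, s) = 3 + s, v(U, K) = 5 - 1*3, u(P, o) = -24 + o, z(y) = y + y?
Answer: 13120043/1873557 ≈ 7.0027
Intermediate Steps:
z(y) = 2*y
v(U, K) = 2 (v(U, K) = 5 - 3 = 2)
4345/((27*(25 + w(v(5, -1), -5)))) + u(35, z(3))/(-3017) = 4345/((27*(25 + (3 - 5)))) + (-24 + 2*3)/(-3017) = 4345/((27*(25 - 2))) + (-24 + 6)*(-1/3017) = 4345/((27*23)) - 18*(-1/3017) = 4345/621 + 18/3017 = 13120043/1873557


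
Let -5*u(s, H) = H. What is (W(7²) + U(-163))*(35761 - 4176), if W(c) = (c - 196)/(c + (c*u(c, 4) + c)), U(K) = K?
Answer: -10454635/2 ≈ -5.2273e+6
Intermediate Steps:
u(s, H) = -H/5
W(c) = 5*(-196 + c)/(6*c) (W(c) = (c - 196)/(c + (c*(-⅕*4) + c)) = (-196 + c)/(c + (c*(-⅘) + c)) = (-196 + c)/(c + (-4*c/5 + c)) = (-196 + c)/(c + c/5) = (-196 + c)/((6*c/5)) = (-196 + c)*(5/(6*c)) = 5*(-196 + c)/(6*c))
(W(7²) + U(-163))*(35761 - 4176) = (5*(-196 + 7²)/(6*(7²)) - 163)*(35761 - 4176) = ((⅚)*(-196 + 49)/49 - 163)*31585 = ((⅚)*(1/49)*(-147) - 163)*31585 = (-5/2 - 163)*31585 = -331/2*31585 = -10454635/2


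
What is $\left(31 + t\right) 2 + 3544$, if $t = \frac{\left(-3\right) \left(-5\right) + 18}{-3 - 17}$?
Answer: $\frac{36027}{10} \approx 3602.7$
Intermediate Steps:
$t = - \frac{33}{20}$ ($t = \frac{15 + 18}{-20} = 33 \left(- \frac{1}{20}\right) = - \frac{33}{20} \approx -1.65$)
$\left(31 + t\right) 2 + 3544 = \left(31 - \frac{33}{20}\right) 2 + 3544 = \frac{587}{20} \cdot 2 + 3544 = \frac{587}{10} + 3544 = \frac{36027}{10}$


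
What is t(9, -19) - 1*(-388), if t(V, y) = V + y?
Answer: 378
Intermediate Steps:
t(9, -19) - 1*(-388) = (9 - 19) - 1*(-388) = -10 + 388 = 378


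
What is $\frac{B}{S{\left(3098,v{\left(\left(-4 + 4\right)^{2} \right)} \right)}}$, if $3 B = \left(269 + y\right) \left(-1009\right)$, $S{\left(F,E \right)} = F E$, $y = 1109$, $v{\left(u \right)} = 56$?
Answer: $- \frac{695201}{260232} \approx -2.6715$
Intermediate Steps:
$S{\left(F,E \right)} = E F$
$B = - \frac{1390402}{3}$ ($B = \frac{\left(269 + 1109\right) \left(-1009\right)}{3} = \frac{1378 \left(-1009\right)}{3} = \frac{1}{3} \left(-1390402\right) = - \frac{1390402}{3} \approx -4.6347 \cdot 10^{5}$)
$\frac{B}{S{\left(3098,v{\left(\left(-4 + 4\right)^{2} \right)} \right)}} = - \frac{1390402}{3 \cdot 56 \cdot 3098} = - \frac{1390402}{3 \cdot 173488} = \left(- \frac{1390402}{3}\right) \frac{1}{173488} = - \frac{695201}{260232}$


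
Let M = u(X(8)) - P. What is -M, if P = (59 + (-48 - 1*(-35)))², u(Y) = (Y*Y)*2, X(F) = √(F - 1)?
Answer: 2102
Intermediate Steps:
X(F) = √(-1 + F)
u(Y) = 2*Y² (u(Y) = Y²*2 = 2*Y²)
P = 2116 (P = (59 + (-48 + 35))² = (59 - 13)² = 46² = 2116)
M = -2102 (M = 2*(√(-1 + 8))² - 1*2116 = 2*(√7)² - 2116 = 2*7 - 2116 = 14 - 2116 = -2102)
-M = -1*(-2102) = 2102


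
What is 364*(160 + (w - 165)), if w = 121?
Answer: 42224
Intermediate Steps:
364*(160 + (w - 165)) = 364*(160 + (121 - 165)) = 364*(160 - 44) = 364*116 = 42224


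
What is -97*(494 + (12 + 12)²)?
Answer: -103790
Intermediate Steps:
-97*(494 + (12 + 12)²) = -97*(494 + 24²) = -97*(494 + 576) = -97*1070 = -103790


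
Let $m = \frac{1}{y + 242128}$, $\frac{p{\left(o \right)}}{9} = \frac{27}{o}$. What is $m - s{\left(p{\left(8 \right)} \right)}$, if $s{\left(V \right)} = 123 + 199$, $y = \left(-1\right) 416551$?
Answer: $- \frac{56164207}{174423} \approx -322.0$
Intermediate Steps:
$y = -416551$
$p{\left(o \right)} = \frac{243}{o}$ ($p{\left(o \right)} = 9 \frac{27}{o} = \frac{243}{o}$)
$s{\left(V \right)} = 322$
$m = - \frac{1}{174423}$ ($m = \frac{1}{-416551 + 242128} = \frac{1}{-174423} = - \frac{1}{174423} \approx -5.7332 \cdot 10^{-6}$)
$m - s{\left(p{\left(8 \right)} \right)} = - \frac{1}{174423} - 322 = - \frac{56164207}{174423}$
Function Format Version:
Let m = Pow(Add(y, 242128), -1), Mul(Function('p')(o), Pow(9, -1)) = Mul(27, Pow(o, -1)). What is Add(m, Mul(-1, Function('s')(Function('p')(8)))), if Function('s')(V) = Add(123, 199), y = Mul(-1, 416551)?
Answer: Rational(-56164207, 174423) ≈ -322.00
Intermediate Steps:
y = -416551
Function('p')(o) = Mul(243, Pow(o, -1)) (Function('p')(o) = Mul(9, Mul(27, Pow(o, -1))) = Mul(243, Pow(o, -1)))
Function('s')(V) = 322
m = Rational(-1, 174423) (m = Pow(Add(-416551, 242128), -1) = Pow(-174423, -1) = Rational(-1, 174423) ≈ -5.7332e-6)
Add(m, Mul(-1, Function('s')(Function('p')(8)))) = Add(Rational(-1, 174423), Mul(-1, 322)) = Add(Rational(-1, 174423), -322) = Rational(-56164207, 174423)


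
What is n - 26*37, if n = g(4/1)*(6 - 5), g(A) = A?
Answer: -958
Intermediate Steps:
n = 4 (n = (4/1)*(6 - 5) = (4*1)*1 = 4*1 = 4)
n - 26*37 = 4 - 26*37 = 4 - 962 = -958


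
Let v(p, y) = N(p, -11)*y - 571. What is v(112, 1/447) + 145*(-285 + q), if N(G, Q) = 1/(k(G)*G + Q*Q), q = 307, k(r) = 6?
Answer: 928359550/354471 ≈ 2619.0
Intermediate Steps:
N(G, Q) = 1/(Q² + 6*G) (N(G, Q) = 1/(6*G + Q*Q) = 1/(6*G + Q²) = 1/(Q² + 6*G))
v(p, y) = -571 + y/(121 + 6*p) (v(p, y) = y/((-11)² + 6*p) - 571 = y/(121 + 6*p) - 571 = -571 + y/(121 + 6*p))
v(112, 1/447) + 145*(-285 + q) = (-69091 + 1/447 - 3426*112)/(121 + 6*112) + 145*(-285 + 307) = (-69091 + 1/447 - 383712)/(121 + 672) + 145*22 = -202402940/447/793 + 3190 = (1/793)*(-202402940/447) + 3190 = -202402940/354471 + 3190 = 928359550/354471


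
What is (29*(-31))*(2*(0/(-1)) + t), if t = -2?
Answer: 1798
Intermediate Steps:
(29*(-31))*(2*(0/(-1)) + t) = (29*(-31))*(2*(0/(-1)) - 2) = -899*(2*(0*(-1)) - 2) = -899*(2*0 - 2) = -899*(0 - 2) = -899*(-2) = 1798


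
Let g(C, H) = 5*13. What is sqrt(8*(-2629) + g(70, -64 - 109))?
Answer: I*sqrt(20967) ≈ 144.8*I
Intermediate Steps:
g(C, H) = 65
sqrt(8*(-2629) + g(70, -64 - 109)) = sqrt(8*(-2629) + 65) = sqrt(-21032 + 65) = sqrt(-20967) = I*sqrt(20967)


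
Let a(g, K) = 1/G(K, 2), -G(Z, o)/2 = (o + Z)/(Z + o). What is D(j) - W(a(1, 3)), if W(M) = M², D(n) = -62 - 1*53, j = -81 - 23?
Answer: -461/4 ≈ -115.25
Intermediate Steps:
G(Z, o) = -2 (G(Z, o) = -2*(o + Z)/(Z + o) = -2*(Z + o)/(Z + o) = -2*1 = -2)
a(g, K) = -½ (a(g, K) = 1/(-2) = -½)
j = -104
D(n) = -115 (D(n) = -62 - 53 = -115)
D(j) - W(a(1, 3)) = -115 - (-½)² = -115 - 1*¼ = -115 - ¼ = -461/4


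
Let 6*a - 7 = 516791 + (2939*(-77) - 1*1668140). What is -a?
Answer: 459215/2 ≈ 2.2961e+5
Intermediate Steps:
a = -459215/2 (a = 7/6 + (516791 + (2939*(-77) - 1*1668140))/6 = 7/6 + (516791 + (-226303 - 1668140))/6 = 7/6 + (516791 - 1894443)/6 = 7/6 + (1/6)*(-1377652) = 7/6 - 688826/3 = -459215/2 ≈ -2.2961e+5)
-a = -1*(-459215/2) = 459215/2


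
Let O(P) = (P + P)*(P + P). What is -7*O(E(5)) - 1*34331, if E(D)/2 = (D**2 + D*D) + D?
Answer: -373131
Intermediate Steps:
E(D) = 2*D + 4*D**2 (E(D) = 2*((D**2 + D*D) + D) = 2*((D**2 + D**2) + D) = 2*(2*D**2 + D) = 2*(D + 2*D**2) = 2*D + 4*D**2)
O(P) = 4*P**2 (O(P) = (2*P)*(2*P) = 4*P**2)
-7*O(E(5)) - 1*34331 = -28*(2*5*(1 + 2*5))**2 - 1*34331 = -28*(2*5*(1 + 10))**2 - 34331 = -28*(2*5*11)**2 - 34331 = -28*110**2 - 34331 = -28*12100 - 34331 = -7*48400 - 34331 = -338800 - 34331 = -373131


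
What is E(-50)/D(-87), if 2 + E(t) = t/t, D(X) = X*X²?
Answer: 1/658503 ≈ 1.5186e-6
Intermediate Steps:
D(X) = X³
E(t) = -1 (E(t) = -2 + t/t = -2 + 1 = -1)
E(-50)/D(-87) = -1/((-87)³) = -1/(-658503) = -1*(-1/658503) = 1/658503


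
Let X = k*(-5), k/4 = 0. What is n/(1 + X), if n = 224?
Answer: 224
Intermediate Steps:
k = 0 (k = 4*0 = 0)
X = 0 (X = 0*(-5) = 0)
n/(1 + X) = 224/(1 + 0) = 224/1 = 1*224 = 224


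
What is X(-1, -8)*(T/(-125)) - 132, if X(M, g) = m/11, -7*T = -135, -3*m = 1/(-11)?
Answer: -2795109/21175 ≈ -132.00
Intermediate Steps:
m = 1/33 (m = -⅓/(-11) = -⅓*(-1/11) = 1/33 ≈ 0.030303)
T = 135/7 (T = -⅐*(-135) = 135/7 ≈ 19.286)
X(M, g) = 1/363 (X(M, g) = (1/33)/11 = (1/33)*(1/11) = 1/363)
X(-1, -8)*(T/(-125)) - 132 = ((135/7)/(-125))/363 - 132 = ((135/7)*(-1/125))/363 - 132 = (1/363)*(-27/175) - 132 = -9/21175 - 132 = -2795109/21175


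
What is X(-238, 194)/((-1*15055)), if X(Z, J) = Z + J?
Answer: 44/15055 ≈ 0.0029226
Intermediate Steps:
X(Z, J) = J + Z
X(-238, 194)/((-1*15055)) = (194 - 238)/((-1*15055)) = -44/(-15055) = -44*(-1/15055) = 44/15055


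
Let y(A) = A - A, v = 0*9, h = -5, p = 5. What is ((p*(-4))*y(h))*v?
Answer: 0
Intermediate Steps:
v = 0
y(A) = 0
((p*(-4))*y(h))*v = ((5*(-4))*0)*0 = -20*0*0 = 0*0 = 0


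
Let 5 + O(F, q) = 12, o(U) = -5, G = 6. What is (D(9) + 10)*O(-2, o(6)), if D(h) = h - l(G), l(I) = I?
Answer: 91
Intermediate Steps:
O(F, q) = 7 (O(F, q) = -5 + 12 = 7)
D(h) = -6 + h (D(h) = h - 1*6 = h - 6 = -6 + h)
(D(9) + 10)*O(-2, o(6)) = ((-6 + 9) + 10)*7 = (3 + 10)*7 = 13*7 = 91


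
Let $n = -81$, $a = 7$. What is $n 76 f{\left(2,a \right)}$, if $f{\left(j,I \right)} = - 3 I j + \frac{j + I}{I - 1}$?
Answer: $249318$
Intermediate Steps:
$f{\left(j,I \right)} = \frac{I + j}{-1 + I} - 3 I j$ ($f{\left(j,I \right)} = - 3 I j + \frac{I + j}{-1 + I} = \frac{I + j}{-1 + I} - 3 I j$)
$n 76 f{\left(2,a \right)} = \left(-81\right) 76 \frac{7 + 2 - 6 \cdot 7^{2} + 3 \cdot 7 \cdot 2}{-1 + 7} = - 6156 \frac{7 + 2 - 6 \cdot 49 + 42}{6} = - 6156 \frac{7 + 2 - 294 + 42}{6} = - 6156 \cdot \frac{1}{6} \left(-243\right) = \left(-6156\right) \left(- \frac{81}{2}\right) = 249318$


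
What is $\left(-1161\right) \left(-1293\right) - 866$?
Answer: $1500307$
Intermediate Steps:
$\left(-1161\right) \left(-1293\right) - 866 = 1501173 - 866 = 1500307$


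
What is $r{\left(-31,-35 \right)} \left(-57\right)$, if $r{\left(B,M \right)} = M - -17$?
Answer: $1026$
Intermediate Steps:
$r{\left(B,M \right)} = 17 + M$ ($r{\left(B,M \right)} = M + 17 = 17 + M$)
$r{\left(-31,-35 \right)} \left(-57\right) = \left(17 - 35\right) \left(-57\right) = \left(-18\right) \left(-57\right) = 1026$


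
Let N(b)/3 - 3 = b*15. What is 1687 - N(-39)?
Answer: 3433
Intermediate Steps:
N(b) = 9 + 45*b (N(b) = 9 + 3*(b*15) = 9 + 3*(15*b) = 9 + 45*b)
1687 - N(-39) = 1687 - (9 + 45*(-39)) = 1687 - (9 - 1755) = 1687 - 1*(-1746) = 1687 + 1746 = 3433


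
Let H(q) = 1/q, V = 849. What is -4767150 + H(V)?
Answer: -4047310349/849 ≈ -4.7672e+6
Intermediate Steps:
-4767150 + H(V) = -4767150 + 1/849 = -4047310349/849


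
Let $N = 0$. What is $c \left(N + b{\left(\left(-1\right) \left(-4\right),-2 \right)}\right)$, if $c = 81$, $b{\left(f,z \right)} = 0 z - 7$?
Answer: $-567$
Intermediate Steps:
$b{\left(f,z \right)} = -7$ ($b{\left(f,z \right)} = 0 - 7 = -7$)
$c \left(N + b{\left(\left(-1\right) \left(-4\right),-2 \right)}\right) = 81 \left(0 - 7\right) = 81 \left(-7\right) = -567$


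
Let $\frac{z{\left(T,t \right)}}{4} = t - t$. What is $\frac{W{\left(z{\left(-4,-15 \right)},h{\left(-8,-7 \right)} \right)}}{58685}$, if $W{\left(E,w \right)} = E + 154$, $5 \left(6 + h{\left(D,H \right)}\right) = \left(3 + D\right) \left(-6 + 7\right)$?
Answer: $\frac{14}{5335} \approx 0.0026242$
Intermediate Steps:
$z{\left(T,t \right)} = 0$ ($z{\left(T,t \right)} = 4 \left(t - t\right) = 4 \cdot 0 = 0$)
$h{\left(D,H \right)} = - \frac{27}{5} + \frac{D}{5}$ ($h{\left(D,H \right)} = -6 + \frac{\left(3 + D\right) \left(-6 + 7\right)}{5} = -6 + \frac{\left(3 + D\right) 1}{5} = -6 + \frac{3 + D}{5} = -6 + \left(\frac{3}{5} + \frac{D}{5}\right) = - \frac{27}{5} + \frac{D}{5}$)
$W{\left(E,w \right)} = 154 + E$
$\frac{W{\left(z{\left(-4,-15 \right)},h{\left(-8,-7 \right)} \right)}}{58685} = \frac{154 + 0}{58685} = 154 \cdot \frac{1}{58685} = \frac{14}{5335}$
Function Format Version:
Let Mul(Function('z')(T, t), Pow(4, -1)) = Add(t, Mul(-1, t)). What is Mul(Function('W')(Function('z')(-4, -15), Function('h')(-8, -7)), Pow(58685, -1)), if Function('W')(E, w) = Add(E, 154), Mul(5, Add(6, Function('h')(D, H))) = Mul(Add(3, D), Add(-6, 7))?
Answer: Rational(14, 5335) ≈ 0.0026242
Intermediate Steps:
Function('z')(T, t) = 0 (Function('z')(T, t) = Mul(4, Add(t, Mul(-1, t))) = Mul(4, 0) = 0)
Function('h')(D, H) = Add(Rational(-27, 5), Mul(Rational(1, 5), D)) (Function('h')(D, H) = Add(-6, Mul(Rational(1, 5), Mul(Add(3, D), Add(-6, 7)))) = Add(-6, Mul(Rational(1, 5), Mul(Add(3, D), 1))) = Add(-6, Mul(Rational(1, 5), Add(3, D))) = Add(-6, Add(Rational(3, 5), Mul(Rational(1, 5), D))) = Add(Rational(-27, 5), Mul(Rational(1, 5), D)))
Function('W')(E, w) = Add(154, E)
Mul(Function('W')(Function('z')(-4, -15), Function('h')(-8, -7)), Pow(58685, -1)) = Mul(Add(154, 0), Pow(58685, -1)) = Mul(154, Rational(1, 58685)) = Rational(14, 5335)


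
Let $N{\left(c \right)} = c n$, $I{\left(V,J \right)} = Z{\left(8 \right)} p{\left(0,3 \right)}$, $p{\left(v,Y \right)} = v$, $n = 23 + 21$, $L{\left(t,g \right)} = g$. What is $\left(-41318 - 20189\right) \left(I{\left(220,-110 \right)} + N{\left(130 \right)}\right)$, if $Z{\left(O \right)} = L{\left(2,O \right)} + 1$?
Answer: $-351820040$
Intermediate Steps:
$n = 44$
$Z{\left(O \right)} = 1 + O$ ($Z{\left(O \right)} = O + 1 = 1 + O$)
$I{\left(V,J \right)} = 0$ ($I{\left(V,J \right)} = \left(1 + 8\right) 0 = 9 \cdot 0 = 0$)
$N{\left(c \right)} = 44 c$ ($N{\left(c \right)} = c 44 = 44 c$)
$\left(-41318 - 20189\right) \left(I{\left(220,-110 \right)} + N{\left(130 \right)}\right) = \left(-41318 - 20189\right) \left(0 + 44 \cdot 130\right) = - 61507 \left(0 + 5720\right) = \left(-61507\right) 5720 = -351820040$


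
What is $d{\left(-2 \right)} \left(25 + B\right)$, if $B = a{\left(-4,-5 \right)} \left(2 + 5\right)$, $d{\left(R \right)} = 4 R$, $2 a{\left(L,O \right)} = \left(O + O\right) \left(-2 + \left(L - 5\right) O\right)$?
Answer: $11840$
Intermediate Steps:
$a{\left(L,O \right)} = O \left(-2 + O \left(-5 + L\right)\right)$ ($a{\left(L,O \right)} = \frac{\left(O + O\right) \left(-2 + \left(L - 5\right) O\right)}{2} = \frac{2 O \left(-2 + \left(-5 + L\right) O\right)}{2} = \frac{2 O \left(-2 + O \left(-5 + L\right)\right)}{2} = O \left(-2 + O \left(-5 + L\right)\right)$)
$B = -1505$ ($B = - 5 \left(-2 - -25 - -20\right) \left(2 + 5\right) = - 5 \left(-2 + 25 + 20\right) 7 = \left(-5\right) 43 \cdot 7 = \left(-215\right) 7 = -1505$)
$d{\left(-2 \right)} \left(25 + B\right) = 4 \left(-2\right) \left(25 - 1505\right) = \left(-8\right) \left(-1480\right) = 11840$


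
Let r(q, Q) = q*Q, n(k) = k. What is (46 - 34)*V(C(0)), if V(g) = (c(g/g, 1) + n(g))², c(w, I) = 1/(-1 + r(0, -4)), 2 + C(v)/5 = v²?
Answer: 1452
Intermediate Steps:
r(q, Q) = Q*q
C(v) = -10 + 5*v²
c(w, I) = -1 (c(w, I) = 1/(-1 - 4*0) = 1/(-1 + 0) = 1/(-1) = -1)
V(g) = (-1 + g)²
(46 - 34)*V(C(0)) = (46 - 34)*(-1 + (-10 + 5*0²))² = 12*(-1 + (-10 + 5*0))² = 12*(-1 + (-10 + 0))² = 12*(-1 - 10)² = 12*(-11)² = 12*121 = 1452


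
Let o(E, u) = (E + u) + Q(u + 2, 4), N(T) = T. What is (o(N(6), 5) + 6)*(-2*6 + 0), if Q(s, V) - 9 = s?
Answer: -396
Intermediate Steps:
Q(s, V) = 9 + s
o(E, u) = 11 + E + 2*u (o(E, u) = (E + u) + (9 + (u + 2)) = (E + u) + (9 + (2 + u)) = (E + u) + (11 + u) = 11 + E + 2*u)
(o(N(6), 5) + 6)*(-2*6 + 0) = ((11 + 6 + 2*5) + 6)*(-2*6 + 0) = ((11 + 6 + 10) + 6)*(-12 + 0) = (27 + 6)*(-12) = 33*(-12) = -396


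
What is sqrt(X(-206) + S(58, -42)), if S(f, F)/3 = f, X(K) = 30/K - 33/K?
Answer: 3*sqrt(820498)/206 ≈ 13.191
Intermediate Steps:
X(K) = -3/K
S(f, F) = 3*f
sqrt(X(-206) + S(58, -42)) = sqrt(-3/(-206) + 3*58) = sqrt(-3*(-1/206) + 174) = sqrt(3/206 + 174) = sqrt(35847/206) = 3*sqrt(820498)/206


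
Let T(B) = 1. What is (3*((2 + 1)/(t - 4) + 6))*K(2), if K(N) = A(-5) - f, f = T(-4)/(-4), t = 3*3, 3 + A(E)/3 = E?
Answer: -1881/4 ≈ -470.25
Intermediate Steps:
A(E) = -9 + 3*E
t = 9
f = -1/4 (f = 1/(-4) = 1*(-1/4) = -1/4 ≈ -0.25000)
K(N) = -95/4 (K(N) = (-9 + 3*(-5)) - 1*(-1/4) = (-9 - 15) + 1/4 = -24 + 1/4 = -95/4)
(3*((2 + 1)/(t - 4) + 6))*K(2) = (3*((2 + 1)/(9 - 4) + 6))*(-95/4) = (3*(3/5 + 6))*(-95/4) = (3*(33/5))*(-95/4) = (99/5)*(-95/4) = -1881/4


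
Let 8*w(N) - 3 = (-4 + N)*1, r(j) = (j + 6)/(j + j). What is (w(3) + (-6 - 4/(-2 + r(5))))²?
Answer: 2209/1296 ≈ 1.7045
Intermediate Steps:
r(j) = (6 + j)/(2*j) (r(j) = (6 + j)/((2*j)) = (6 + j)*(1/(2*j)) = (6 + j)/(2*j))
w(N) = -⅛ + N/8 (w(N) = 3/8 + ((-4 + N)*1)/8 = 3/8 + (-4 + N)/8 = 3/8 + (-½ + N/8) = -⅛ + N/8)
(w(3) + (-6 - 4/(-2 + r(5))))² = ((-⅛ + (⅛)*3) + (-6 - 4/(-2 + (½)*(6 + 5)/5)))² = ((-⅛ + 3/8) + (-6 - 4/(-2 + (½)*(⅕)*11)))² = (¼ + (-6 - 4/(-2 + 11/10)))² = (¼ + (-6 - 4/(-9/10)))² = (¼ + (-6 - 4*(-10/9)))² = (¼ + (-6 + 40/9))² = (¼ - 14/9)² = (-47/36)² = 2209/1296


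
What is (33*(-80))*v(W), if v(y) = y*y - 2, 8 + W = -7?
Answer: -588720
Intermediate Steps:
W = -15 (W = -8 - 7 = -15)
v(y) = -2 + y² (v(y) = y² - 2 = -2 + y²)
(33*(-80))*v(W) = (33*(-80))*(-2 + (-15)²) = -2640*(-2 + 225) = -2640*223 = -588720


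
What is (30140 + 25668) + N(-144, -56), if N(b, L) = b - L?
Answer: 55720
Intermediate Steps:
(30140 + 25668) + N(-144, -56) = (30140 + 25668) + (-144 - 1*(-56)) = 55808 + (-144 + 56) = 55808 - 88 = 55720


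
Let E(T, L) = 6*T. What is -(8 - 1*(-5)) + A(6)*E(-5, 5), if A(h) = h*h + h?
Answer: -1273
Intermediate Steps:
A(h) = h + h**2 (A(h) = h**2 + h = h + h**2)
-(8 - 1*(-5)) + A(6)*E(-5, 5) = -(8 - 1*(-5)) + (6*(1 + 6))*(6*(-5)) = -(8 + 5) + (6*7)*(-30) = -1*13 + 42*(-30) = -13 - 1260 = -1273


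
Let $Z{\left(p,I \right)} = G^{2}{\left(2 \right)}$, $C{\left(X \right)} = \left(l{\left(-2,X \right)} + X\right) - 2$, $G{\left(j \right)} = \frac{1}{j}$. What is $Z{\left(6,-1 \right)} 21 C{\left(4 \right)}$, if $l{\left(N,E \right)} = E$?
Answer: $\frac{63}{2} \approx 31.5$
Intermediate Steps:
$C{\left(X \right)} = -2 + 2 X$ ($C{\left(X \right)} = \left(X + X\right) - 2 = 2 X - 2 = -2 + 2 X$)
$Z{\left(p,I \right)} = \frac{1}{4}$ ($Z{\left(p,I \right)} = \left(\frac{1}{2}\right)^{2} = \frac{1}{4}$)
$Z{\left(6,-1 \right)} 21 C{\left(4 \right)} = \frac{1}{4} \cdot 21 \left(-2 + 2 \cdot 4\right) = \frac{21 \left(-2 + 8\right)}{4} = \frac{21}{4} \cdot 6 = \frac{63}{2}$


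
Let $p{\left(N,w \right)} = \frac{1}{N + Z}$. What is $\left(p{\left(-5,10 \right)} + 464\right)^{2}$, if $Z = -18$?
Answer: $\frac{113870241}{529} \approx 2.1526 \cdot 10^{5}$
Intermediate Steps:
$p{\left(N,w \right)} = \frac{1}{-18 + N}$ ($p{\left(N,w \right)} = \frac{1}{N - 18} = \frac{1}{-18 + N}$)
$\left(p{\left(-5,10 \right)} + 464\right)^{2} = \left(\frac{1}{-18 - 5} + 464\right)^{2} = \left(\frac{1}{-23} + 464\right)^{2} = \left(- \frac{1}{23} + 464\right)^{2} = \left(\frac{10671}{23}\right)^{2} = \frac{113870241}{529}$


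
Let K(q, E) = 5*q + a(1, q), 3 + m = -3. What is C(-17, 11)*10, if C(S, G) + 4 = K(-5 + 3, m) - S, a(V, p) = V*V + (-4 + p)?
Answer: -20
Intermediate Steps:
m = -6 (m = -3 - 3 = -6)
a(V, p) = -4 + p + V² (a(V, p) = V² + (-4 + p) = -4 + p + V²)
K(q, E) = -3 + 6*q (K(q, E) = 5*q + (-4 + q + 1²) = 5*q + (-4 + q + 1) = 5*q + (-3 + q) = -3 + 6*q)
C(S, G) = -19 - S (C(S, G) = -4 + ((-3 + 6*(-5 + 3)) - S) = -4 + ((-3 + 6*(-2)) - S) = -4 + ((-3 - 12) - S) = -4 + (-15 - S) = -19 - S)
C(-17, 11)*10 = (-19 - 1*(-17))*10 = (-19 + 17)*10 = -2*10 = -20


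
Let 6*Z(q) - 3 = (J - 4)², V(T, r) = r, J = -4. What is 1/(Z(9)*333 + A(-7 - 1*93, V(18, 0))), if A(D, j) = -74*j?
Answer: 2/7437 ≈ 0.00026893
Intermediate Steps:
Z(q) = 67/6 (Z(q) = ½ + (-4 - 4)²/6 = ½ + (⅙)*(-8)² = ½ + (⅙)*64 = ½ + 32/3 = 67/6)
1/(Z(9)*333 + A(-7 - 1*93, V(18, 0))) = 1/((67/6)*333 - 74*0) = 1/(7437/2 + 0) = 1/(7437/2) = 2/7437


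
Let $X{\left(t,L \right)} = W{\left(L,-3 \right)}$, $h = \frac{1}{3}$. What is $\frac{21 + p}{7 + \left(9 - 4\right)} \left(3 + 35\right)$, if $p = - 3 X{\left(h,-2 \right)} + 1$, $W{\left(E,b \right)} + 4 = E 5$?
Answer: $\frac{608}{3} \approx 202.67$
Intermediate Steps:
$W{\left(E,b \right)} = -4 + 5 E$ ($W{\left(E,b \right)} = -4 + E 5 = -4 + 5 E$)
$h = \frac{1}{3} \approx 0.33333$
$X{\left(t,L \right)} = -4 + 5 L$
$p = 43$ ($p = - 3 \left(-4 + 5 \left(-2\right)\right) + 1 = - 3 \left(-4 - 10\right) + 1 = \left(-3\right) \left(-14\right) + 1 = 42 + 1 = 43$)
$\frac{21 + p}{7 + \left(9 - 4\right)} \left(3 + 35\right) = \frac{21 + 43}{7 + \left(9 - 4\right)} \left(3 + 35\right) = \frac{64}{7 + 5} \cdot 38 = \frac{64}{12} \cdot 38 = 64 \cdot \frac{1}{12} \cdot 38 = \frac{16}{3} \cdot 38 = \frac{608}{3}$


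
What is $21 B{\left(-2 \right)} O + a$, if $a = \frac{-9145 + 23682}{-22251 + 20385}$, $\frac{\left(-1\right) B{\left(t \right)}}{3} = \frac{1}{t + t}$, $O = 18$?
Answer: $\frac{257237}{933} \approx 275.71$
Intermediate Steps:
$B{\left(t \right)} = - \frac{3}{2 t}$ ($B{\left(t \right)} = - \frac{3}{t + t} = - \frac{3}{2 t}$)
$a = - \frac{14537}{1866}$ ($a = \frac{14537}{-1866} = 14537 \left(- \frac{1}{1866}\right) = - \frac{14537}{1866} \approx -7.7905$)
$21 B{\left(-2 \right)} O + a = 21 \left(- \frac{3}{2 \left(-2\right)}\right) 18 - \frac{14537}{1866} = 21 \left(\left(- \frac{3}{2}\right) \left(- \frac{1}{2}\right)\right) 18 - \frac{14537}{1866} = 21 \cdot \frac{3}{4} \cdot 18 - \frac{14537}{1866} = \frac{63}{4} \cdot 18 - \frac{14537}{1866} = \frac{567}{2} - \frac{14537}{1866} = \frac{257237}{933}$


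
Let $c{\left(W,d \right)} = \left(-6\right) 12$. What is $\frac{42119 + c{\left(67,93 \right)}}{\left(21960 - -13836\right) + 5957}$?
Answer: $\frac{42047}{41753} \approx 1.007$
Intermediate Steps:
$c{\left(W,d \right)} = -72$
$\frac{42119 + c{\left(67,93 \right)}}{\left(21960 - -13836\right) + 5957} = \frac{42119 - 72}{\left(21960 - -13836\right) + 5957} = \frac{42047}{\left(21960 + 13836\right) + 5957} = \frac{42047}{35796 + 5957} = \frac{42047}{41753}$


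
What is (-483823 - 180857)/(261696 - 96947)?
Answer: -22920/5681 ≈ -4.0345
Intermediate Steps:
(-483823 - 180857)/(261696 - 96947) = -664680/164749 = -664680*1/164749 = -22920/5681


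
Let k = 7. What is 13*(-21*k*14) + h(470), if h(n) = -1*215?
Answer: -26969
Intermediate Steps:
h(n) = -215
13*(-21*k*14) + h(470) = 13*(-21*7*14) - 215 = 13*(-147*14) - 215 = 13*(-2058) - 215 = -26754 - 215 = -26969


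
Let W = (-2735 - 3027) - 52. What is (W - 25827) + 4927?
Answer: -26714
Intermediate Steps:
W = -5814 (W = -5762 - 52 = -5814)
(W - 25827) + 4927 = (-5814 - 25827) + 4927 = -31641 + 4927 = -26714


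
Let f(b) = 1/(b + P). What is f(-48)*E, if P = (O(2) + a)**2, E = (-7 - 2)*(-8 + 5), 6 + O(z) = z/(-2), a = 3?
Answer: -27/32 ≈ -0.84375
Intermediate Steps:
O(z) = -6 - z/2 (O(z) = -6 + z/(-2) = -6 + z*(-1/2) = -6 - z/2)
E = 27 (E = -9*(-3) = 27)
P = 16 (P = ((-6 - 1/2*2) + 3)**2 = ((-6 - 1) + 3)**2 = (-7 + 3)**2 = (-4)**2 = 16)
f(b) = 1/(16 + b) (f(b) = 1/(b + 16) = 1/(16 + b))
f(-48)*E = 27/(16 - 48) = 27/(-32) = -1/32*27 = -27/32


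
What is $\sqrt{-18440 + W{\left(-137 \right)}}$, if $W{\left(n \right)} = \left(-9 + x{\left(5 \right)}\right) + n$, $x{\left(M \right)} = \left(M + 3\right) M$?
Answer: $i \sqrt{18546} \approx 136.18 i$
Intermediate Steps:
$x{\left(M \right)} = M \left(3 + M\right)$ ($x{\left(M \right)} = \left(3 + M\right) M = M \left(3 + M\right)$)
$W{\left(n \right)} = 31 + n$ ($W{\left(n \right)} = \left(-9 + 5 \left(3 + 5\right)\right) + n = \left(-9 + 5 \cdot 8\right) + n = \left(-9 + 40\right) + n = 31 + n$)
$\sqrt{-18440 + W{\left(-137 \right)}} = \sqrt{-18440 + \left(31 - 137\right)} = \sqrt{-18440 - 106} = \sqrt{-18546} = i \sqrt{18546}$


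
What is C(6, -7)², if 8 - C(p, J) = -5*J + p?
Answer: 1089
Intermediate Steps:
C(p, J) = 8 - p + 5*J (C(p, J) = 8 - (-5*J + p) = 8 - (p - 5*J) = 8 + (-p + 5*J) = 8 - p + 5*J)
C(6, -7)² = (8 - 1*6 + 5*(-7))² = (8 - 6 - 35)² = (-33)² = 1089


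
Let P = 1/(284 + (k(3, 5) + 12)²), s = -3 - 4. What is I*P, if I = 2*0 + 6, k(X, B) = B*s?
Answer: 2/271 ≈ 0.0073801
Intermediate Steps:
s = -7
k(X, B) = -7*B (k(X, B) = B*(-7) = -7*B)
I = 6 (I = 0 + 6 = 6)
P = 1/813 (P = 1/(284 + (-7*5 + 12)²) = 1/(284 + (-35 + 12)²) = 1/(284 + (-23)²) = 1/(284 + 529) = 1/813 ≈ 0.0012300)
I*P = 6*(1/813) = 2/271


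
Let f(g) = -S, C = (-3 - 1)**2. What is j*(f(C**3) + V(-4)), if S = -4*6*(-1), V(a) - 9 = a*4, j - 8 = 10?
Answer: -558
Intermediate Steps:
j = 18 (j = 8 + 10 = 18)
C = 16 (C = (-4)**2 = 16)
V(a) = 9 + 4*a (V(a) = 9 + a*4 = 9 + 4*a)
S = 24 (S = -24*(-1) = 24)
f(g) = -24 (f(g) = -1*24 = -24)
j*(f(C**3) + V(-4)) = 18*(-24 + (9 + 4*(-4))) = 18*(-24 + (9 - 16)) = 18*(-24 - 7) = 18*(-31) = -558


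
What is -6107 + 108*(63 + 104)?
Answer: 11929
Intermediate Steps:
-6107 + 108*(63 + 104) = -6107 + 108*167 = -6107 + 18036 = 11929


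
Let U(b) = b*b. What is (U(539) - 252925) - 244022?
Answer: -206426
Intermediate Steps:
U(b) = b²
(U(539) - 252925) - 244022 = (539² - 252925) - 244022 = (290521 - 252925) - 244022 = 37596 - 244022 = -206426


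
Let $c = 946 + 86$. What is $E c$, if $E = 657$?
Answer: $678024$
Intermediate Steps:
$c = 1032$
$E c = 657 \cdot 1032 = 678024$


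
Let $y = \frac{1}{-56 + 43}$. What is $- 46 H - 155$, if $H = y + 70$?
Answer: $- \frac{43829}{13} \approx -3371.5$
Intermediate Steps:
$y = - \frac{1}{13}$ ($y = \frac{1}{-13} = - \frac{1}{13} \approx -0.076923$)
$H = \frac{909}{13}$ ($H = - \frac{1}{13} + 70 = \frac{909}{13} \approx 69.923$)
$- 46 H - 155 = \left(-46\right) \frac{909}{13} - 155 = - \frac{41814}{13} - 155 = - \frac{43829}{13}$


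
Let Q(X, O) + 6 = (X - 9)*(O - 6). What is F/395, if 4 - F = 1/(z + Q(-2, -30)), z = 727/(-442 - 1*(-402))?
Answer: 59452/5874835 ≈ 0.010120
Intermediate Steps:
Q(X, O) = -6 + (-9 + X)*(-6 + O) (Q(X, O) = -6 + (X - 9)*(O - 6) = -6 + (-9 + X)*(-6 + O))
z = -727/40 (z = 727/(-442 + 402) = 727/(-40) = 727*(-1/40) = -727/40 ≈ -18.175)
F = 59452/14873 (F = 4 - 1/(-727/40 + (48 - 9*(-30) - 6*(-2) - 30*(-2))) = 4 - 1/(-727/40 + (48 + 270 + 12 + 60)) = 4 - 1/(-727/40 + 390) = 4 - 1/14873/40 = 4 - 1*40/14873 = 4 - 40/14873 = 59452/14873 ≈ 3.9973)
F/395 = (59452/14873)/395 = (59452/14873)*(1/395) = 59452/5874835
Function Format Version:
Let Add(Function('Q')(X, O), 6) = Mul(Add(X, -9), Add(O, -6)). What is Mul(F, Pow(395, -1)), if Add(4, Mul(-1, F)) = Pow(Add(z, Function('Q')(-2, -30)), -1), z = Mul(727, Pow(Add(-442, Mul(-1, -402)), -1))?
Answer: Rational(59452, 5874835) ≈ 0.010120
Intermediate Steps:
Function('Q')(X, O) = Add(-6, Mul(Add(-9, X), Add(-6, O))) (Function('Q')(X, O) = Add(-6, Mul(Add(X, -9), Add(O, -6))) = Add(-6, Mul(Add(-9, X), Add(-6, O))))
z = Rational(-727, 40) (z = Mul(727, Pow(Add(-442, 402), -1)) = Mul(727, Pow(-40, -1)) = Mul(727, Rational(-1, 40)) = Rational(-727, 40) ≈ -18.175)
F = Rational(59452, 14873) (F = Add(4, Mul(-1, Pow(Add(Rational(-727, 40), Add(48, Mul(-9, -30), Mul(-6, -2), Mul(-30, -2))), -1))) = Add(4, Mul(-1, Pow(Add(Rational(-727, 40), Add(48, 270, 12, 60)), -1))) = Add(4, Mul(-1, Pow(Add(Rational(-727, 40), 390), -1))) = Add(4, Mul(-1, Pow(Rational(14873, 40), -1))) = Add(4, Mul(-1, Rational(40, 14873))) = Add(4, Rational(-40, 14873)) = Rational(59452, 14873) ≈ 3.9973)
Mul(F, Pow(395, -1)) = Mul(Rational(59452, 14873), Pow(395, -1)) = Mul(Rational(59452, 14873), Rational(1, 395)) = Rational(59452, 5874835)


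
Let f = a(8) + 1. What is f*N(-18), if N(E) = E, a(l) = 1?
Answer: -36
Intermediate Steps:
f = 2 (f = 1 + 1 = 2)
f*N(-18) = 2*(-18) = -36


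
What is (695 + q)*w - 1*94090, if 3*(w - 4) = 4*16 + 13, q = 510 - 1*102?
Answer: -184103/3 ≈ -61368.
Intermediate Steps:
q = 408 (q = 510 - 102 = 408)
w = 89/3 (w = 4 + (4*16 + 13)/3 = 4 + (64 + 13)/3 = 4 + (⅓)*77 = 4 + 77/3 = 89/3 ≈ 29.667)
(695 + q)*w - 1*94090 = (695 + 408)*(89/3) - 1*94090 = 1103*(89/3) - 94090 = 98167/3 - 94090 = -184103/3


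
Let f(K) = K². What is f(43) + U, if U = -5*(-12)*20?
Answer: 3049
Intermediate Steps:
U = 1200 (U = 60*20 = 1200)
f(43) + U = 43² + 1200 = 1849 + 1200 = 3049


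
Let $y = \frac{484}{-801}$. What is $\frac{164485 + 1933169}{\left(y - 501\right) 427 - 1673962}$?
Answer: $- \frac{1680220854}{1512405757} \approx -1.111$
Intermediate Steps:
$y = - \frac{484}{801}$ ($y = 484 \left(- \frac{1}{801}\right) = - \frac{484}{801} \approx -0.60424$)
$\frac{164485 + 1933169}{\left(y - 501\right) 427 - 1673962} = \frac{164485 + 1933169}{\left(- \frac{484}{801} - 501\right) 427 - 1673962} = \frac{2097654}{\left(- \frac{401785}{801}\right) 427 - 1673962} = \frac{2097654}{- \frac{171562195}{801} - 1673962} = \frac{2097654}{- \frac{1512405757}{801}} = 2097654 \left(- \frac{801}{1512405757}\right) = - \frac{1680220854}{1512405757}$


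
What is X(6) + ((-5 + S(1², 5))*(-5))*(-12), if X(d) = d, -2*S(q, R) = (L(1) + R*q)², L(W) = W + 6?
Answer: -4614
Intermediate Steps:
L(W) = 6 + W
S(q, R) = -(7 + R*q)²/2 (S(q, R) = -((6 + 1) + R*q)²/2 = -(7 + R*q)²/2)
X(6) + ((-5 + S(1², 5))*(-5))*(-12) = 6 + ((-5 - (7 + 5*1²)²/2)*(-5))*(-12) = 6 + ((-5 - (7 + 5*1)²/2)*(-5))*(-12) = 6 + ((-5 - (7 + 5)²/2)*(-5))*(-12) = 6 + ((-5 - ½*12²)*(-5))*(-12) = 6 + ((-5 - ½*144)*(-5))*(-12) = 6 + ((-5 - 72)*(-5))*(-12) = 6 - 77*(-5)*(-12) = 6 + 385*(-12) = 6 - 4620 = -4614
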